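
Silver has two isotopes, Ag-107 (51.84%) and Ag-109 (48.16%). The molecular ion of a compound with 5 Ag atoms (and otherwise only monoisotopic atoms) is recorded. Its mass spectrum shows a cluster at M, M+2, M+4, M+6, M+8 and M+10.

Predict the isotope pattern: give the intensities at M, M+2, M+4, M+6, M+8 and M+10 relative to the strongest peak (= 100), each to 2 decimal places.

Expanding (0.5184 + 0.4816)^5:
P(M) = 0.5184^5 = 0.037439
P(M+2) = 5 × 0.5184^4 × 0.4816^1 = 0.173907
P(M+4) = 10 × 0.5184^3 × 0.4816^2 = 0.323123
P(M+6) = 10 × 0.5184^2 × 0.4816^3 = 0.300185
P(M+8) = 5 × 0.5184^1 × 0.4816^4 = 0.139438
P(M+10) = 0.4816^5 = 0.025908
The M+4 peak is largest (0.323123); scaling to 100 gives 11.59 : 53.82 : 100.00 : 92.90 : 43.15 : 8.02.

11.59 : 53.82 : 100.00 : 92.90 : 43.15 : 8.02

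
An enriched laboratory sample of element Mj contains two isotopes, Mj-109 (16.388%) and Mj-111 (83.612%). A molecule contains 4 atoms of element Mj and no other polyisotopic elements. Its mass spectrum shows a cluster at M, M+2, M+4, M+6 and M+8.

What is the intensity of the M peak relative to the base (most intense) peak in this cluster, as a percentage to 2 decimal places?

(0.16388 + 0.83612)^4 gives M 0.0007, M+2 0.0147, M+4 0.1127, M+6 0.3832, M+8 0.4887; the largest is M+8.
P(M+8) = C(4,4) × 0.16388^0 × 0.83612^4 = 1 × 1.0000 × 0.48873613 = 0.488736 (base)
P(M) = C(4,0) × 0.16388^4 × 0.83612^0 = 1 × 0.00072128 × 1.0000 = 0.000721
Relative intensity = 0.000721 / 0.488736 × 100 = 0.15

0.15%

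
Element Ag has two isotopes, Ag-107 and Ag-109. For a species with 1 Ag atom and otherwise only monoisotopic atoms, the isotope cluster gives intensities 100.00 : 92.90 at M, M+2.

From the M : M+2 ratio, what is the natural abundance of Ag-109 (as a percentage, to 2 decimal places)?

48.16%

Write p for the Ag-107 fraction. I(M+2)/I(M) = [C(1,1)·p^0·(1−p)] / p^1 = 1·(1−p)/p = 92.90/100.00 = 0.9290
(1−p)/p = 0.9290/1 = 0.9290  ⇒  p = 1/(1 + 0.9290) = 0.5184
Ag-107: 51.84%, Ag-109: 48.16%.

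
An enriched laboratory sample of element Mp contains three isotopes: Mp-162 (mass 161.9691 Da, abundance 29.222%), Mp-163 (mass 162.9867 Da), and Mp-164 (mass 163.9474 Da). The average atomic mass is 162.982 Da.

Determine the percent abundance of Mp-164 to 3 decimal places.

30.464%

The remaining 70.778% is split between Mp-163 (fraction x) and Mp-164 (fraction 0.70778 − x).
Substituting: 162.9867x + 163.9474(0.70778 − x) = 115.651389598
(162.9867 − 163.9474)x = -0.387301174  ⇒  x = 0.40314, y = 0.30464
Mp-163: 40.314%, Mp-164: 30.464%.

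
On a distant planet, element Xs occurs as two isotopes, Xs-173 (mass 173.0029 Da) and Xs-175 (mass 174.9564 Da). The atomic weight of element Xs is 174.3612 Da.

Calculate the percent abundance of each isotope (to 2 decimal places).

Xs-173: 30.47%, Xs-175: 69.53%

Writing the weighted mean with unknown fraction x of Xs-173:
173.0029·x + 174.9564·(1 − x) = 174.3612
(173.0029 − 174.9564)·x = 174.3612 − 174.9564
x = -0.5952 / -1.9535 = 0.30468 → 30.47% Xs-173, 69.53% Xs-175.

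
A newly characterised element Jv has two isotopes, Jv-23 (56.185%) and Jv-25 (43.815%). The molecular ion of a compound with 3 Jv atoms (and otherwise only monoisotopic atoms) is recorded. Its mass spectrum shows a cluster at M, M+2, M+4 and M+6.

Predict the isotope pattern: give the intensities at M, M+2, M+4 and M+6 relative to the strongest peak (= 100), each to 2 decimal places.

42.74 : 100.00 : 77.98 : 20.27

The 3 Jv atoms are independent, so intensities follow the terms of (0.56185 + 0.43815)^3.
P(M) = 0.56185^3 = 0.177362
P(M+2) = 3 × 0.56185^2 × 0.43815^1 = 0.414940
P(M+4) = 3 × 0.56185^1 × 0.43815^2 = 0.323584
P(M+6) = 0.43815^3 = 0.084114
The M+2 peak is largest (0.414940); scaling to 100 gives 42.74 : 100.00 : 77.98 : 20.27.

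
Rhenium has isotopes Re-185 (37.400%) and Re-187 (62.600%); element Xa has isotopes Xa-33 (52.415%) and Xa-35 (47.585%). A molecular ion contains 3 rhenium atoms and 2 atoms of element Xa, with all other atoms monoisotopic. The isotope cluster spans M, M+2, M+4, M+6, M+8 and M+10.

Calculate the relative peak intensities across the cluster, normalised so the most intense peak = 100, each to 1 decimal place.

Rhenium pattern (n=3): 0.05231362 : 0.26268713 : 0.43968487 : 0.24531438
Element Xa pattern (n=2): 0.27473322 : 0.49883355 : 0.22643322
Convolve the two distributions (both contribute in 2-u steps):
  M: 0.05231362×0.27473322 = 0.014372
  M+2: 0.05231362×0.49883355 + 0.26268713×0.27473322 = 0.098265
  M+4: 0.05231362×0.22643322 + 0.26268713×0.49883355 + 0.43968487×0.27473322 = 0.263679
  M+6: 0.26268713×0.22643322 + 0.43968487×0.49883355 + 0.24531438×0.27473322 = 0.346207
  M+8: 0.43968487×0.22643322 + 0.24531438×0.49883355 = 0.221930
  M+10: 0.24531438×0.22643322 = 0.055547
Scale to base peak (0.346207) = 100: 4.2 : 28.4 : 76.2 : 100.0 : 64.1 : 16.0

4.2 : 28.4 : 76.2 : 100.0 : 64.1 : 16.0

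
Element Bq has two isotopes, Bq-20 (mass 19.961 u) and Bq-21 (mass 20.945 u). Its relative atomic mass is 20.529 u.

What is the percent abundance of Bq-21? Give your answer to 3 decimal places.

57.724%

Writing the weighted mean with unknown fraction x of Bq-20:
19.961·x + 20.945·(1 − x) = 20.529
(19.961 − 20.945)·x = 20.529 − 20.945
x = -0.416 / -0.984 = 0.42276 → 42.276% Bq-20, 57.724% Bq-21.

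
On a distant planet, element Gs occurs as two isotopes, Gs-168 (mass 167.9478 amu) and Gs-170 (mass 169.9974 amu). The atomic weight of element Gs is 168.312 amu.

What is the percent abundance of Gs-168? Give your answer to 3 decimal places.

82.231%

With x = fraction of Gs-168 (so Gs-170 is 1 − x):
167.9478·x + 169.9974·(1 − x) = 168.312
(167.9478 − 169.9974)·x = 168.312 − 169.9974
x = -1.6854 / -2.0496 = 0.82231 → 82.231% Gs-168, 17.769% Gs-170.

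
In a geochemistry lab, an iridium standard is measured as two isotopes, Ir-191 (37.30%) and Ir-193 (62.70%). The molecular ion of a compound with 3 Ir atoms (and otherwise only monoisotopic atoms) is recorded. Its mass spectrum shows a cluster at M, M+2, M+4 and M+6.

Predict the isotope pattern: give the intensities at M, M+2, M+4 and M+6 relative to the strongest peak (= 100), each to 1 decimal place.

Expanding (0.3730 + 0.6270)^3:
P(M) = 0.3730^3 = 0.051895
P(M+2) = 3 × 0.3730^2 × 0.6270^1 = 0.261702
P(M+4) = 3 × 0.3730^1 × 0.6270^2 = 0.439911
P(M+6) = 0.6270^3 = 0.246492
The M+4 peak is largest (0.439911); scaling to 100 gives 11.8 : 59.5 : 100.0 : 56.0.

11.8 : 59.5 : 100.0 : 56.0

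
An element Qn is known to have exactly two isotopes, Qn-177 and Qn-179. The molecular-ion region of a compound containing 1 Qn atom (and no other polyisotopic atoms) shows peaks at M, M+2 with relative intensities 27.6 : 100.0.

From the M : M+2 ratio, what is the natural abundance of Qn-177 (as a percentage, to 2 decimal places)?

21.63%

Write p for the Qn-177 fraction. I(M+2)/I(M) = [C(1,1)·p^0·(1−p)] / p^1 = 1·(1−p)/p = 100.0/27.6 = 3.6232
(1−p)/p = 3.6232/1 = 3.6232  ⇒  p = 1/(1 + 3.6232) = 0.2163
Qn-177: 21.63%, Qn-179: 78.37%.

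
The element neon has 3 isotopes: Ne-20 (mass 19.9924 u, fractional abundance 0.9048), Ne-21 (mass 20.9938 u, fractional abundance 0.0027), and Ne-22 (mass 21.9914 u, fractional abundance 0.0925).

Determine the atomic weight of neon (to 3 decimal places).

20.180 u

Weight each isotope mass by its fractional abundance: 0.9048 × 19.9924 + 0.0027 × 20.9938 + 0.0925 × 21.9914
= 18.08912 + 0.05668 + 2.03420 = 20.18000 u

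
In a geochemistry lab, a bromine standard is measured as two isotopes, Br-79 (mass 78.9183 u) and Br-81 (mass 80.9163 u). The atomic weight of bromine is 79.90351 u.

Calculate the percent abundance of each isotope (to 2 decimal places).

With x = fraction of Br-79 (so Br-81 is 1 − x):
78.9183·x + 80.9163·(1 − x) = 79.90351
(78.9183 − 80.9163)·x = 79.90351 − 80.9163
x = -1.01279 / -1.9980 = 0.50690 → 50.69% Br-79, 49.31% Br-81.

Br-79: 50.69%, Br-81: 49.31%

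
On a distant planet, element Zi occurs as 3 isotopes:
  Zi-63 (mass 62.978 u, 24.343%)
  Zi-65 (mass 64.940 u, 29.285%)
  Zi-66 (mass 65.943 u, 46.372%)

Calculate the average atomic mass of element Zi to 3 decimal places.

Ar = Σ fᵢ·mᵢ = 0.24343 × 62.978 + 0.29285 × 64.940 + 0.46372 × 65.943
= 15.3307 + 19.0177 + 30.5791 = 64.9275 u

64.928 u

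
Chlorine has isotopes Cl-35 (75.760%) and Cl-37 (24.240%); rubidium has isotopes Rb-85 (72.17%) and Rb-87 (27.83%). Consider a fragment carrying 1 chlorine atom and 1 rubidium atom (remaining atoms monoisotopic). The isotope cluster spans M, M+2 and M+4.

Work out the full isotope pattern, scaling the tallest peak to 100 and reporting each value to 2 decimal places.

Chlorine pattern (n=1): 0.7576 : 0.2424
Rubidium pattern (n=1): 0.7217 : 0.2783
Convolve the two distributions (both contribute in 2-u steps):
  M: 0.7576×0.7217 = 0.546760
  M+2: 0.7576×0.2783 + 0.2424×0.7217 = 0.385780
  M+4: 0.2424×0.2783 = 0.067460
Scale to base peak (0.546760) = 100: 100.00 : 70.56 : 12.34

100.00 : 70.56 : 12.34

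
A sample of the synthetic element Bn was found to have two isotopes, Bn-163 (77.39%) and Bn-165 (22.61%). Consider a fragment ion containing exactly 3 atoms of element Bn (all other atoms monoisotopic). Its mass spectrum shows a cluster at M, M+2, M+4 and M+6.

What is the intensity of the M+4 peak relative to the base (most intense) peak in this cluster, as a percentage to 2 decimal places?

25.61%

Binomial terms of (0.7739 + 0.2261)^3: M 0.4635, M+2 0.4062, M+4 0.1187, M+6 0.0116 → M is the base peak.
P(M) = C(3,0) × 0.7739^3 × 0.2261^0 = 1 × 0.46350512 × 1.0000 = 0.463505 (base)
P(M+4) = C(3,2) × 0.7739^1 × 0.2261^2 = 3 × 0.7739 × 0.05112121 = 0.118688
Relative intensity = 0.118688 / 0.463505 × 100 = 25.61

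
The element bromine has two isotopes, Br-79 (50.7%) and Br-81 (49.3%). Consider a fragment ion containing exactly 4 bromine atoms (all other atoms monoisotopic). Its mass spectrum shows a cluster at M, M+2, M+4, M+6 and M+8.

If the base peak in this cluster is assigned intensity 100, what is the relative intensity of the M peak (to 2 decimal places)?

Term probabilities: M 0.0661, M+2 0.2570, M+4 0.3749, M+6 0.2430, M+8 0.0591. Base peak = M+4.
P(M+4) = C(4,2) × 0.507^2 × 0.493^2 = 6 × 0.257049 × 0.243049 = 0.374853 (base)
P(M) = C(4,0) × 0.507^4 × 0.493^0 = 1 × 0.06607419 × 1.0000 = 0.066074
Relative intensity = 0.066074 / 0.374853 × 100 = 17.63

17.63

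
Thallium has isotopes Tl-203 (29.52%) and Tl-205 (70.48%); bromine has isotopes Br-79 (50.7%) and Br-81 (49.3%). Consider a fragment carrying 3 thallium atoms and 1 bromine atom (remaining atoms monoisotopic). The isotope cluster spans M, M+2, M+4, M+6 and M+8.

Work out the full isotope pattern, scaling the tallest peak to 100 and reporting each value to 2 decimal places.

Thallium pattern (n=3): 0.02572463 : 0.18425524 : 0.43991564 : 0.35010449
Bromine pattern (n=1): 0.5070 : 0.4930
Convolve the two distributions (both contribute in 2-u steps):
  M: 0.02572463×0.5070 = 0.013042
  M+2: 0.02572463×0.4930 + 0.18425524×0.5070 = 0.106100
  M+4: 0.18425524×0.4930 + 0.43991564×0.5070 = 0.313875
  M+6: 0.43991564×0.4930 + 0.35010449×0.5070 = 0.394381
  M+8: 0.35010449×0.4930 = 0.172602
Scale to base peak (0.394381) = 100: 3.31 : 26.90 : 79.59 : 100.00 : 43.77

3.31 : 26.90 : 79.59 : 100.00 : 43.77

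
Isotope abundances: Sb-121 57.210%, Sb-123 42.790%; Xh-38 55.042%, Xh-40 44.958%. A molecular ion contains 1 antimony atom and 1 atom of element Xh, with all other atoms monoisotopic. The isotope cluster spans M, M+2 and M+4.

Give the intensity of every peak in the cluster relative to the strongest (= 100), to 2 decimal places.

63.91 : 100.00 : 39.04

Antimony pattern (n=1): 0.5721 : 0.4279
Element Xh pattern (n=1): 0.55042 : 0.44958
Convolve the two distributions (both contribute in 2-u steps):
  M: 0.5721×0.55042 = 0.314895
  M+2: 0.5721×0.44958 + 0.4279×0.55042 = 0.492729
  M+4: 0.4279×0.44958 = 0.192375
Scale to base peak (0.492729) = 100: 63.91 : 100.00 : 39.04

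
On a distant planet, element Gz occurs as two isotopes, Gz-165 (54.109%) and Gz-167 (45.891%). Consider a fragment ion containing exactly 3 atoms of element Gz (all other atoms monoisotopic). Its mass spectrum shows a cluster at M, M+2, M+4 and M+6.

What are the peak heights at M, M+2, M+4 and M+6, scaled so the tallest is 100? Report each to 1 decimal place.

39.3 : 100.0 : 84.8 : 24.0

The 3 Gz atoms are independent, so intensities follow the terms of (0.54109 + 0.45891)^3.
P(M) = 0.54109^3 = 0.158419
P(M+2) = 3 × 0.54109^2 × 0.45891^1 = 0.403077
P(M+4) = 3 × 0.54109^1 × 0.45891^2 = 0.341858
P(M+6) = 0.45891^3 = 0.096646
The M+2 peak is largest (0.403077); scaling to 100 gives 39.3 : 100.0 : 84.8 : 24.0.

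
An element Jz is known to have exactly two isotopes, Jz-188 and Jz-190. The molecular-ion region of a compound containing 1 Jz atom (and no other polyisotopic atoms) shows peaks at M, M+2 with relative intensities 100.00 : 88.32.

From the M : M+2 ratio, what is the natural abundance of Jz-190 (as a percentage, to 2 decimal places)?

46.90%

If p is the fraction of Jz that is Jz-188, then I(M+2)/I(M) = [C(1,1)·p^0·(1−p)] / p^1 = 1·(1−p)/p = 88.32/100.00 = 0.8832
(1−p)/p = 0.8832/1 = 0.8832  ⇒  p = 1/(1 + 0.8832) = 0.5310
Jz-188: 53.10%, Jz-190: 46.90%.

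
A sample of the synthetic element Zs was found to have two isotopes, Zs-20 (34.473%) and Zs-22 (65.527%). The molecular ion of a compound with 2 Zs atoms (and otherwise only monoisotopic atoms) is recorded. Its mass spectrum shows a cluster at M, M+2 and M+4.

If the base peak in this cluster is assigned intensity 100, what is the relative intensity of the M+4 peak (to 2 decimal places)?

(0.34473 + 0.65527)^2 gives M 0.1188, M+2 0.4518, M+4 0.4294; the largest is M+2.
P(M+2) = C(2,1) × 0.34473^1 × 0.65527^1 = 2 × 0.34473 × 0.65527 = 0.451782 (base)
P(M+4) = C(2,2) × 0.34473^0 × 0.65527^2 = 1 × 1.0000 × 0.42937877 = 0.429379
Relative intensity = 0.429379 / 0.451782 × 100 = 95.04

95.04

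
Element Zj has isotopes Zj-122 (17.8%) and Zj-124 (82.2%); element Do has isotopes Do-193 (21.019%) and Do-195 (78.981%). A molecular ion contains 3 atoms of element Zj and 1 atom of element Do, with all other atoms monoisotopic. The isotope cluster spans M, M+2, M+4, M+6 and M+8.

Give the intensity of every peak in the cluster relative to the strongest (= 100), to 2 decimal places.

Element Zj pattern (n=3): 0.00563975 : 0.07813274 : 0.36081526 : 0.55541225
Element Do pattern (n=1): 0.21019 : 0.78981
Convolve the two distributions (both contribute in 2-u steps):
  M: 0.00563975×0.21019 = 0.001185
  M+2: 0.00563975×0.78981 + 0.07813274×0.21019 = 0.020877
  M+4: 0.07813274×0.78981 + 0.36081526×0.21019 = 0.137550
  M+6: 0.36081526×0.78981 + 0.55541225×0.21019 = 0.401718
  M+8: 0.55541225×0.78981 = 0.438670
Scale to base peak (0.438670) = 100: 0.27 : 4.76 : 31.36 : 91.58 : 100.00

0.27 : 4.76 : 31.36 : 91.58 : 100.00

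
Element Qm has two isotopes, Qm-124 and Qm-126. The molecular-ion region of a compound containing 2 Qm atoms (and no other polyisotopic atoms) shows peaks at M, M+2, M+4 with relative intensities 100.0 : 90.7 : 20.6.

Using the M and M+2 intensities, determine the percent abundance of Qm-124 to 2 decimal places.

If p is the fraction of Qm that is Qm-124, then I(M+2)/I(M) = [C(2,1)·p^1·(1−p)] / p^2 = 2·(1−p)/p = 90.7/100.0 = 0.9070
(1−p)/p = 0.9070/2 = 0.4535  ⇒  p = 1/(1 + 0.4535) = 0.6880
Qm-124: 68.80%, Qm-126: 31.20%.

68.80%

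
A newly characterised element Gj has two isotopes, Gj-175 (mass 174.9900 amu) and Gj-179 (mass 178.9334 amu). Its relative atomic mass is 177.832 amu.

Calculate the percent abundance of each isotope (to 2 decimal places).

Gj-175: 27.93%, Gj-179: 72.07%

With x = fraction of Gj-175 (so Gj-179 is 1 − x):
174.9900·x + 178.9334·(1 − x) = 177.832
(174.9900 − 178.9334)·x = 177.832 − 178.9334
x = -1.1014 / -3.9434 = 0.27930 → 27.93% Gj-175, 72.07% Gj-179.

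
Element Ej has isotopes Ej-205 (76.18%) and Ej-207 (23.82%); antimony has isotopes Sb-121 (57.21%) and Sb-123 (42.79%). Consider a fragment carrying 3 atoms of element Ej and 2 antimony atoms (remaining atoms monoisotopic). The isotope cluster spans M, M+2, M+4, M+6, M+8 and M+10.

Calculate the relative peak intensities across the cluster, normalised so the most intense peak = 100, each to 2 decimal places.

Element Ej pattern (n=3): 0.44210243 : 0.41471042 : 0.12967186 : 0.01351529
Antimony pattern (n=2): 0.32729841 : 0.48960318 : 0.18309841
Convolve the two distributions (both contribute in 2-u steps):
  M: 0.44210243×0.32729841 = 0.144699
  M+2: 0.44210243×0.48960318 + 0.41471042×0.32729841 = 0.352189
  M+4: 0.44210243×0.18309841 + 0.41471042×0.48960318 + 0.12967186×0.32729841 = 0.326433
  M+6: 0.41471042×0.18309841 + 0.12967186×0.48960318 + 0.01351529×0.32729841 = 0.143844
  M+8: 0.12967186×0.18309841 + 0.01351529×0.48960318 = 0.030360
  M+10: 0.01351529×0.18309841 = 0.002475
Scale to base peak (0.352189) = 100: 41.09 : 100.00 : 92.69 : 40.84 : 8.62 : 0.70

41.09 : 100.00 : 92.69 : 40.84 : 8.62 : 0.70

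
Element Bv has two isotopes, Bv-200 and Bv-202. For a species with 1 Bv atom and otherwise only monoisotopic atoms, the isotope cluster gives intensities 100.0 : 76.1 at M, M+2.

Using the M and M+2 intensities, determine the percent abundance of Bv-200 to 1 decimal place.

Let p = fractional abundance of Bv-200. I(M+2)/I(M) = [C(1,1)·p^0·(1−p)] / p^1 = 1·(1−p)/p = 76.1/100.0 = 0.7610
(1−p)/p = 0.7610/1 = 0.7610  ⇒  p = 1/(1 + 0.7610) = 0.5679
Bv-200: 56.8%, Bv-202: 43.2%.

56.8%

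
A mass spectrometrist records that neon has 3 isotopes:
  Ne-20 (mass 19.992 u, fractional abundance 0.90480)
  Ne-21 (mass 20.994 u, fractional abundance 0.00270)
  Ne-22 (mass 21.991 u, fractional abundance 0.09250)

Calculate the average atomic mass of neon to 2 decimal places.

Ar = Σ fᵢ·mᵢ = 0.90480 × 19.992 + 0.00270 × 20.994 + 0.09250 × 21.991
= 18.0888 + 0.0567 + 2.0342 = 20.1797 u

20.18 u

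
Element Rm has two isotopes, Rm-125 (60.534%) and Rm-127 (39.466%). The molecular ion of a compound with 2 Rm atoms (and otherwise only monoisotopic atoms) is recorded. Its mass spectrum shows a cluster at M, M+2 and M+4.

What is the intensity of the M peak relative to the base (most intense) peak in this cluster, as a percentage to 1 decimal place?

76.7%

Term probabilities: M 0.3664, M+2 0.4778, M+4 0.1558. Base peak = M+2.
P(M+2) = C(2,1) × 0.60534^1 × 0.39466^1 = 2 × 0.60534 × 0.39466 = 0.477807 (base)
P(M) = C(2,0) × 0.60534^2 × 0.39466^0 = 1 × 0.36643652 × 1.0000 = 0.366437
Relative intensity = 0.366437 / 0.477807 × 100 = 76.7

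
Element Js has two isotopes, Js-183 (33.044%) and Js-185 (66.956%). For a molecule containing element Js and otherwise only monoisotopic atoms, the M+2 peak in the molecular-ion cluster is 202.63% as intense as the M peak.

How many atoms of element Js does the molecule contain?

For n independent Js atoms, I(M+2)/I(M) = n · (abundance Js-185) / (abundance Js-183) = n · 0.66956/0.33044.
n = 2.0263 × 0.33044/0.66956 = 1.00 ≈ 1

1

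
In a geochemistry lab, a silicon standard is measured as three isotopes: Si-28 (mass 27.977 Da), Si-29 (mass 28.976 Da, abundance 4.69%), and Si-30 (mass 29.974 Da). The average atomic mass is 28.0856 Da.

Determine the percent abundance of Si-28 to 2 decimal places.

Let x and y be the fractions of Si-28 and Si-30. Then x + y = 1 − 0.0469 = 0.9531 and 27.977x + 29.974y = 28.0856 − 0.0469×28.976 = 26.7266256.
Substituting: 27.977x + 29.974(0.9531 − x) = 26.7266256
(27.977 − 29.974)x = -1.8415938  ⇒  x = 0.92218, y = 0.03092
Si-28: 92.22%, Si-30: 3.09%.

92.22%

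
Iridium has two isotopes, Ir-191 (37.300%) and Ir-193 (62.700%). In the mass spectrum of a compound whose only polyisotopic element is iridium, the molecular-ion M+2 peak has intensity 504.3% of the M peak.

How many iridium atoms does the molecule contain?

3

With n Ir atoms, P(M+2)/P(M) = C(n,1)·p^(n−1)q / p^n = n·q/p = n · 0.62700/0.37300.
n = 5.043 × 0.37300/0.62700 = 3.00 ≈ 3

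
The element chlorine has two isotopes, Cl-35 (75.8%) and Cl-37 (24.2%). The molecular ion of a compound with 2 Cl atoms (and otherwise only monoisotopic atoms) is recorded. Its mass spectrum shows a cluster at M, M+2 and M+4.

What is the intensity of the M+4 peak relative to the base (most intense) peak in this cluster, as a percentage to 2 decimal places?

10.19%

Binomial terms of (0.758 + 0.242)^2: M 0.5746, M+2 0.3669, M+4 0.0586 → M is the base peak.
P(M) = C(2,0) × 0.758^2 × 0.242^0 = 1 × 0.574564 × 1.0000 = 0.574564 (base)
P(M+4) = C(2,2) × 0.758^0 × 0.242^2 = 1 × 1.0000 × 0.058564 = 0.058564
Relative intensity = 0.058564 / 0.574564 × 100 = 10.19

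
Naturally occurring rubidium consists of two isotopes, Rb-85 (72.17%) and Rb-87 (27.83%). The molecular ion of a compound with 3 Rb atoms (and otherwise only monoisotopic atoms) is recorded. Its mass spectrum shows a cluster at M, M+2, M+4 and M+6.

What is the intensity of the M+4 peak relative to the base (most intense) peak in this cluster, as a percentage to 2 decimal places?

Binomial terms of (0.7217 + 0.2783)^3: M 0.3759, M+2 0.4349, M+4 0.1677, M+6 0.0216 → M+2 is the base peak.
P(M+2) = C(3,1) × 0.7217^2 × 0.2783^1 = 3 × 0.52085089 × 0.2783 = 0.434858 (base)
P(M+4) = C(3,2) × 0.7217^1 × 0.2783^2 = 3 × 0.7217 × 0.07745089 = 0.167689
Relative intensity = 0.167689 / 0.434858 × 100 = 38.56

38.56%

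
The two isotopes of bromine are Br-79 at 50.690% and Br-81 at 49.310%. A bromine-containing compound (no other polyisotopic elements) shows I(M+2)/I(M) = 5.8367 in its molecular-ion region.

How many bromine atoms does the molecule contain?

6

The M+2/M ratio from n Br atoms is n · q/p = n · 0.49310/0.50690.
n = 5.8367 × 0.50690/0.49310 = 6.00 ≈ 6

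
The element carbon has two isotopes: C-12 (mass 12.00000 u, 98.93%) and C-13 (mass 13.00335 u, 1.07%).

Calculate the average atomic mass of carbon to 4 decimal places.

The abundance-weighted mean is 0.9893 × 12.00000 + 0.0107 × 13.00335
= 11.871600 + 0.139136 = 12.010736 u

12.0107 u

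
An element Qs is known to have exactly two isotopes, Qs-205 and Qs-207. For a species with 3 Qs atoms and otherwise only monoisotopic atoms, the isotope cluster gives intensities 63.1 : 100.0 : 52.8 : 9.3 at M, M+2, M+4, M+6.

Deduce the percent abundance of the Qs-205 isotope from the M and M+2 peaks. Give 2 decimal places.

If p is the fraction of Qs that is Qs-205, then I(M+2)/I(M) = [C(3,1)·p^2·(1−p)] / p^3 = 3·(1−p)/p = 100.0/63.1 = 1.5848
(1−p)/p = 1.5848/3 = 0.5283  ⇒  p = 1/(1 + 0.5283) = 0.6543
Qs-205: 65.43%, Qs-207: 34.57%.

65.43%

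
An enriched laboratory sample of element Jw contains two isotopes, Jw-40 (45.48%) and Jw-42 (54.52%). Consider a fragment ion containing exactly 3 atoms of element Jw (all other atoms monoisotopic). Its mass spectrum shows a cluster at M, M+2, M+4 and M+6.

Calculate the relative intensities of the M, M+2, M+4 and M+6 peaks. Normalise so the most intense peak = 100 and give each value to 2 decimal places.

23.20 : 83.42 : 100.00 : 39.96

Expanding (0.4548 + 0.5452)^3:
P(M) = 0.4548^3 = 0.094072
P(M+2) = 3 × 0.4548^2 × 0.5452^1 = 0.338312
P(M+4) = 3 × 0.4548^1 × 0.5452^2 = 0.405558
P(M+6) = 0.5452^3 = 0.162057
The M+4 peak is largest (0.405558); scaling to 100 gives 23.20 : 83.42 : 100.00 : 39.96.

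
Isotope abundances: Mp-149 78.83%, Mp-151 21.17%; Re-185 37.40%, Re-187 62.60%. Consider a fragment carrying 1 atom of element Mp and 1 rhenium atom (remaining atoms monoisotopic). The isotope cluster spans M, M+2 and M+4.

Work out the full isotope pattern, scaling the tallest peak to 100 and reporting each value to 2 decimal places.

Element Mp pattern (n=1): 0.7883 : 0.2117
Rhenium pattern (n=1): 0.3740 : 0.6260
Convolve the two distributions (both contribute in 2-u steps):
  M: 0.7883×0.3740 = 0.294824
  M+2: 0.7883×0.6260 + 0.2117×0.3740 = 0.572652
  M+4: 0.2117×0.6260 = 0.132524
Scale to base peak (0.572652) = 100: 51.48 : 100.00 : 23.14

51.48 : 100.00 : 23.14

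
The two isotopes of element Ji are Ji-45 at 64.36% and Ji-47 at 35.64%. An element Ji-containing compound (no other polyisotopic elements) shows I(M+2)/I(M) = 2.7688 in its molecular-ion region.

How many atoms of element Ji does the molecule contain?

5

With n Ji atoms, P(M+2)/P(M) = C(n,1)·p^(n−1)q / p^n = n·q/p = n · 0.3564/0.6436.
n = 2.7688 × 0.6436/0.3564 = 5.00 ≈ 5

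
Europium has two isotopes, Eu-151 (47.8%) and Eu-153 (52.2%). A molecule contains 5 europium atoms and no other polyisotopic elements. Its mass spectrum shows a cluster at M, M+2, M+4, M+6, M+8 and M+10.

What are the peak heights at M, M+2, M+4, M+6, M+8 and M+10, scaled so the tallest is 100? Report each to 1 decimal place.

The 5 Eu atoms are independent, so intensities follow the terms of (0.478 + 0.522)^5.
P(M) = 0.478^5 = 0.024954
P(M+2) = 5 × 0.478^4 × 0.522^1 = 0.136255
P(M+4) = 10 × 0.478^3 × 0.522^2 = 0.297594
P(M+6) = 10 × 0.478^2 × 0.522^3 = 0.324988
P(M+8) = 5 × 0.478^1 × 0.522^4 = 0.177452
P(M+10) = 0.522^5 = 0.038757
The M+6 peak is largest (0.324988); scaling to 100 gives 7.7 : 41.9 : 91.6 : 100.0 : 54.6 : 11.9.

7.7 : 41.9 : 91.6 : 100.0 : 54.6 : 11.9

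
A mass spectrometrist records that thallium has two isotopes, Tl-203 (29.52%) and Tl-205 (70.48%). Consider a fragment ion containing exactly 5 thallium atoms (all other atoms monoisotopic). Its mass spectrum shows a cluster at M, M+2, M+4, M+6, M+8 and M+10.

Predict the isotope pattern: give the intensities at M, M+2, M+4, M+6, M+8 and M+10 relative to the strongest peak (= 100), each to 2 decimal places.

0.62 : 7.35 : 35.09 : 83.77 : 100.00 : 47.75

Each Tl atom is independently Tl-203 (p = 0.2952) or Tl-205 (q = 0.7048); the cluster is the binomial expansion (p + q)^5.
P(M) = 0.2952^5 = 0.002242
P(M+2) = 5 × 0.2952^4 × 0.7048^1 = 0.026761
P(M+4) = 10 × 0.2952^3 × 0.7048^2 = 0.127785
P(M+6) = 10 × 0.2952^2 × 0.7048^3 = 0.305092
P(M+8) = 5 × 0.2952^1 × 0.7048^4 = 0.364208
P(M+10) = 0.7048^5 = 0.173912
The M+8 peak is largest (0.364208); scaling to 100 gives 0.62 : 7.35 : 35.09 : 83.77 : 100.00 : 47.75.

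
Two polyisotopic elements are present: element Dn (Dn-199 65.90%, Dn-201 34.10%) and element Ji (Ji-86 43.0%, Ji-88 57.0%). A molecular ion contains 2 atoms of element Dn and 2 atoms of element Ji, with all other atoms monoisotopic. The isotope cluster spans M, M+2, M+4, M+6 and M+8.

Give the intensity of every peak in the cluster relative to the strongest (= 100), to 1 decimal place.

21.0 : 77.3 : 100.0 : 53.0 : 9.9

Element Dn pattern (n=2): 0.434281 : 0.449438 : 0.116281
Element Ji pattern (n=2): 0.1849 : 0.4902 : 0.3249
Convolve the two distributions (both contribute in 2-u steps):
  M: 0.434281×0.1849 = 0.080299
  M+2: 0.434281×0.4902 + 0.449438×0.1849 = 0.295986
  M+4: 0.434281×0.3249 + 0.449438×0.4902 + 0.116281×0.1849 = 0.382913
  M+6: 0.449438×0.3249 + 0.116281×0.4902 = 0.203023
  M+8: 0.116281×0.3249 = 0.037780
Scale to base peak (0.382913) = 100: 21.0 : 77.3 : 100.0 : 53.0 : 9.9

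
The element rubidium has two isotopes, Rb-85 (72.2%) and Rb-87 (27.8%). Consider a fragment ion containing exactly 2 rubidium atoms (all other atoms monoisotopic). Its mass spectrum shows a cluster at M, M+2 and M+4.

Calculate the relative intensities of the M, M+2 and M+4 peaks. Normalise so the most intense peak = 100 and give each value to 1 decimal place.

The 2 Rb atoms are independent, so intensities follow the terms of (0.722 + 0.278)^2.
P(M) = 0.722^2 = 0.521284
P(M+2) = 2 × 0.722^1 × 0.278^1 = 0.401432
P(M+4) = 0.278^2 = 0.077284
The M peak is largest (0.521284); scaling to 100 gives 100.0 : 77.0 : 14.8.

100.0 : 77.0 : 14.8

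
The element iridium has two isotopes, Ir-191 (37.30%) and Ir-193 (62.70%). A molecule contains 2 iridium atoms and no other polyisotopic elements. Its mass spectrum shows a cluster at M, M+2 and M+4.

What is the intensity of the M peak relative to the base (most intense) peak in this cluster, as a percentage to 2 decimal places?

Term probabilities: M 0.1391, M+2 0.4677, M+4 0.3931. Base peak = M+2.
P(M+2) = C(2,1) × 0.3730^1 × 0.6270^1 = 2 × 0.3730 × 0.6270 = 0.467742 (base)
P(M) = C(2,0) × 0.3730^2 × 0.6270^0 = 1 × 0.139129 × 1.0000 = 0.139129
Relative intensity = 0.139129 / 0.467742 × 100 = 29.74

29.74%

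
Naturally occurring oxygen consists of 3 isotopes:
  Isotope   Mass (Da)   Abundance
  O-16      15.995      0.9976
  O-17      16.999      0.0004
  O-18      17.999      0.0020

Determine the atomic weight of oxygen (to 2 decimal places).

The abundance-weighted mean is 0.9976 × 15.995 + 0.0004 × 16.999 + 0.0020 × 17.999
= 15.9566 + 0.0068 + 0.0360 = 15.9994 Da

16.00 Da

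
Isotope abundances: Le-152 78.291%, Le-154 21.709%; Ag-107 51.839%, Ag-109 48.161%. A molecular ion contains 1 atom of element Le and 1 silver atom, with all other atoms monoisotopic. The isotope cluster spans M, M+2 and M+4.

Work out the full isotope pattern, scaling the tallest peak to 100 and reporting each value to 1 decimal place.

82.9 : 100.0 : 21.4

Element Le pattern (n=1): 0.78291 : 0.21709
Silver pattern (n=1): 0.51839 : 0.48161
Convolve the two distributions (both contribute in 2-u steps):
  M: 0.78291×0.51839 = 0.405853
  M+2: 0.78291×0.48161 + 0.21709×0.51839 = 0.489595
  M+4: 0.21709×0.48161 = 0.104553
Scale to base peak (0.489595) = 100: 82.9 : 100.0 : 21.4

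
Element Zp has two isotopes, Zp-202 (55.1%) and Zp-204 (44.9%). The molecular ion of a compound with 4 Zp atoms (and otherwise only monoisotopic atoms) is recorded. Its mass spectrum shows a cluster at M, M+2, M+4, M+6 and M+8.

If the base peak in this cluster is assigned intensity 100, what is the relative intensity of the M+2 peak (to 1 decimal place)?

Binomial terms of (0.551 + 0.449)^4: M 0.0922, M+2 0.3004, M+4 0.3672, M+6 0.1995, M+8 0.0406 → M+4 is the base peak.
P(M+4) = C(4,2) × 0.551^2 × 0.449^2 = 6 × 0.303601 × 0.201601 = 0.367238 (base)
P(M+2) = C(4,1) × 0.551^3 × 0.449^1 = 4 × 0.16728415 × 0.4490 = 0.300442
Relative intensity = 0.300442 / 0.367238 × 100 = 81.8

81.8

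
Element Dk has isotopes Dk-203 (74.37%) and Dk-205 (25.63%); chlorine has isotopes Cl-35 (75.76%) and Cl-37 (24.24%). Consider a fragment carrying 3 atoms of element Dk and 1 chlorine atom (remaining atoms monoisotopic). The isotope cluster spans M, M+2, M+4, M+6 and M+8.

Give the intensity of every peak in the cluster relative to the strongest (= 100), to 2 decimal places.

Element Dk pattern (n=3): 0.4113328 : 0.42527066 : 0.14656027 : 0.01683627
Chlorine pattern (n=1): 0.7576 : 0.2424
Convolve the two distributions (both contribute in 2-u steps):
  M: 0.4113328×0.7576 = 0.311626
  M+2: 0.4113328×0.2424 + 0.42527066×0.7576 = 0.421892
  M+4: 0.42527066×0.2424 + 0.14656027×0.7576 = 0.214120
  M+6: 0.14656027×0.2424 + 0.01683627×0.7576 = 0.048281
  M+8: 0.01683627×0.2424 = 0.004081
Scale to base peak (0.421892) = 100: 73.86 : 100.00 : 50.75 : 11.44 : 0.97

73.86 : 100.00 : 50.75 : 11.44 : 0.97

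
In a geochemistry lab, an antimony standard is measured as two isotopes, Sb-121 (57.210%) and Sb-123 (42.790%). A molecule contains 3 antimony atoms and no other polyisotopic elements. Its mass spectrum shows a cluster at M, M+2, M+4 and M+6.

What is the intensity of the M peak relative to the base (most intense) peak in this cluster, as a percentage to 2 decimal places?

Term probabilities: M 0.1872, M+2 0.4202, M+4 0.3143, M+6 0.0783. Base peak = M+2.
P(M+2) = C(3,1) × 0.57210^2 × 0.42790^1 = 3 × 0.32729841 × 0.4279 = 0.420153 (base)
P(M) = C(3,0) × 0.57210^3 × 0.42790^0 = 1 × 0.18724742 × 1.0000 = 0.187247
Relative intensity = 0.187247 / 0.420153 × 100 = 44.57

44.57%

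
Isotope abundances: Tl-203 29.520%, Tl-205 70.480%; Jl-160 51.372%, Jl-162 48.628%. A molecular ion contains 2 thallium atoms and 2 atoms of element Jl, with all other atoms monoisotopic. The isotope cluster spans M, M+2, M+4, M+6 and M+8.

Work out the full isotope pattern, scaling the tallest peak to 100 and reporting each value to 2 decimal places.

6.40 : 42.65 : 100.00 : 96.38 : 32.67

Thallium pattern (n=2): 0.08714304 : 0.41611392 : 0.49674304
Element Jl pattern (n=2): 0.26390824 : 0.49962352 : 0.23646824
Convolve the two distributions (both contribute in 2-u steps):
  M: 0.08714304×0.26390824 = 0.022998
  M+2: 0.08714304×0.49962352 + 0.41611392×0.26390824 = 0.153355
  M+4: 0.08714304×0.23646824 + 0.41611392×0.49962352 + 0.49674304×0.26390824 = 0.359601
  M+6: 0.41611392×0.23646824 + 0.49674304×0.49962352 = 0.346582
  M+8: 0.49674304×0.23646824 = 0.117464
Scale to base peak (0.359601) = 100: 6.40 : 42.65 : 100.00 : 96.38 : 32.67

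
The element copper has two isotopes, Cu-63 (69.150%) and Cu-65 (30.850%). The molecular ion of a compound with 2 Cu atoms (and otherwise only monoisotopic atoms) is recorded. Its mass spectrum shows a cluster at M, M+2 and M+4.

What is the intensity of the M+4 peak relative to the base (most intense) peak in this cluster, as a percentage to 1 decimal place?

(0.69150 + 0.30850)^2 gives M 0.4782, M+2 0.4267, M+4 0.0952; the largest is M.
P(M) = C(2,0) × 0.69150^2 × 0.30850^0 = 1 × 0.47817225 × 1.0000 = 0.478172 (base)
P(M+4) = C(2,2) × 0.69150^0 × 0.30850^2 = 1 × 1.0000 × 0.09517225 = 0.095172
Relative intensity = 0.095172 / 0.478172 × 100 = 19.9

19.9%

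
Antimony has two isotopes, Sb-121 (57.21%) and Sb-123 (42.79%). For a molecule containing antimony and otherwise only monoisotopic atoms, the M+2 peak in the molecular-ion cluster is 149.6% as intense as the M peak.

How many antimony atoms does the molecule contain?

The M+2/M ratio from n Sb atoms is n · q/p = n · 0.4279/0.5721.
n = 1.496 × 0.5721/0.4279 = 2.00 ≈ 2

2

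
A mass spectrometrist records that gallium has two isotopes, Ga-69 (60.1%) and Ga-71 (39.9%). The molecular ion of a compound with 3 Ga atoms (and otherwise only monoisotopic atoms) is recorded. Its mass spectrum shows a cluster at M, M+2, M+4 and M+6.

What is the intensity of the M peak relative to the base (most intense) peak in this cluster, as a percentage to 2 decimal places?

(0.601 + 0.399)^3 gives M 0.2171, M+2 0.4324, M+4 0.2870, M+6 0.0635; the largest is M+2.
P(M+2) = C(3,1) × 0.601^2 × 0.399^1 = 3 × 0.361201 × 0.3990 = 0.432358 (base)
P(M) = C(3,0) × 0.601^3 × 0.399^0 = 1 × 0.2170818 × 1.0000 = 0.217082
Relative intensity = 0.217082 / 0.432358 × 100 = 50.21

50.21%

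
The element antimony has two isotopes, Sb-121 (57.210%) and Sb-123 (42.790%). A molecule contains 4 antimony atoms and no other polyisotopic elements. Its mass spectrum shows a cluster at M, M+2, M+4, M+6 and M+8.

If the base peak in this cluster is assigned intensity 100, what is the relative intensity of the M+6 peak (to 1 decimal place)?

49.9

Term probabilities: M 0.1071, M+2 0.3205, M+4 0.3596, M+6 0.1793, M+8 0.0335. Base peak = M+4.
P(M+4) = C(4,2) × 0.57210^2 × 0.42790^2 = 6 × 0.32729841 × 0.18309841 = 0.359567 (base)
P(M+6) = C(4,3) × 0.57210^1 × 0.42790^3 = 4 × 0.5721 × 0.07834781 = 0.179291
Relative intensity = 0.179291 / 0.359567 × 100 = 49.9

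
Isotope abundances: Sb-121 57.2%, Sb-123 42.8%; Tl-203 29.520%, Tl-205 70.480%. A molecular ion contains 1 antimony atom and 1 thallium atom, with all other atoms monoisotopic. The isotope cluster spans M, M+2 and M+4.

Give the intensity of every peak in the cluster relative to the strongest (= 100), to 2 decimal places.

31.89 : 100.00 : 56.97

Antimony pattern (n=1): 0.5720 : 0.4280
Thallium pattern (n=1): 0.2952 : 0.7048
Convolve the two distributions (both contribute in 2-u steps):
  M: 0.5720×0.2952 = 0.168854
  M+2: 0.5720×0.7048 + 0.4280×0.2952 = 0.529491
  M+4: 0.4280×0.7048 = 0.301654
Scale to base peak (0.529491) = 100: 31.89 : 100.00 : 56.97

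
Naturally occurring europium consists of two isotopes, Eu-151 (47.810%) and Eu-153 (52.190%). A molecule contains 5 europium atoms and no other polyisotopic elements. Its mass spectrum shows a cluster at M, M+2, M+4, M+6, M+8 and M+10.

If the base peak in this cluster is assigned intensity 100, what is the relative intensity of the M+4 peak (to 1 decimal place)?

(0.47810 + 0.52190)^5 gives M 0.0250, M+2 0.1363, M+4 0.2977, M+6 0.3249, M+8 0.1774, M+10 0.0387; the largest is M+6.
P(M+6) = C(5,3) × 0.47810^2 × 0.52190^3 = 10 × 0.22857961 × 0.14215492 = 0.324937 (base)
P(M+4) = C(5,2) × 0.47810^3 × 0.52190^2 = 10 × 0.10928391 × 0.27237961 = 0.297667
Relative intensity = 0.297667 / 0.324937 × 100 = 91.6

91.6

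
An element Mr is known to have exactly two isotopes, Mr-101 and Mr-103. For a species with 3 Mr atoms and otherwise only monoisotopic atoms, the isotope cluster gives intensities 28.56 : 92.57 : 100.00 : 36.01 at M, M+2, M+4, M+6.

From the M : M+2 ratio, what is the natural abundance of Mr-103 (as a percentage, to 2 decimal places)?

51.93%

If p is the fraction of Mr that is Mr-101, then I(M+2)/I(M) = [C(3,1)·p^2·(1−p)] / p^3 = 3·(1−p)/p = 92.57/28.56 = 3.2412
(1−p)/p = 3.2412/3 = 1.0804  ⇒  p = 1/(1 + 1.0804) = 0.4807
Mr-101: 48.07%, Mr-103: 51.93%.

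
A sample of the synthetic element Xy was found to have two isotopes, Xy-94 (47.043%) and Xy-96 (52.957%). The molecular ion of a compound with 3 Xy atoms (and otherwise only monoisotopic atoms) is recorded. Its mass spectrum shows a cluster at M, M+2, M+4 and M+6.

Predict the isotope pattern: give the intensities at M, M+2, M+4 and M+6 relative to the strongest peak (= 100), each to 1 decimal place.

The 3 Xy atoms are independent, so intensities follow the terms of (0.47043 + 0.52957)^3.
P(M) = 0.47043^3 = 0.104108
P(M+2) = 3 × 0.47043^2 × 0.52957^1 = 0.351588
P(M+4) = 3 × 0.47043^1 × 0.52957^2 = 0.395788
P(M+6) = 0.52957^3 = 0.148515
The M+4 peak is largest (0.395788); scaling to 100 gives 26.3 : 88.8 : 100.0 : 37.5.

26.3 : 88.8 : 100.0 : 37.5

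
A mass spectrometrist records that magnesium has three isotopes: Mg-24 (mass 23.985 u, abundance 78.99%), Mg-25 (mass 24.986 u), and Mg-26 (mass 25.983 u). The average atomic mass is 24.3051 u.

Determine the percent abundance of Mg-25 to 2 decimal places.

10.00%

The remaining 21.01% is split between Mg-25 (fraction x) and Mg-26 (fraction 0.2101 − x).
Substituting: 24.986x + 25.983(0.2101 − x) = 5.3593485
(24.986 − 25.983)x = -0.0996798  ⇒  x = 0.09998, y = 0.11012
Mg-25: 10.00%, Mg-26: 11.01%.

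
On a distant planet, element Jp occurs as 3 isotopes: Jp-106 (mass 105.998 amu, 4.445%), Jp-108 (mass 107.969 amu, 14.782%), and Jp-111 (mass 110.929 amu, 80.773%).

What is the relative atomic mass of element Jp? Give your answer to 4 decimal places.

110.2723 amu

The abundance-weighted mean is 0.04445 × 105.998 + 0.14782 × 107.969 + 0.80773 × 110.929
= 4.71161 + 15.95998 + 89.60068 = 110.27227 amu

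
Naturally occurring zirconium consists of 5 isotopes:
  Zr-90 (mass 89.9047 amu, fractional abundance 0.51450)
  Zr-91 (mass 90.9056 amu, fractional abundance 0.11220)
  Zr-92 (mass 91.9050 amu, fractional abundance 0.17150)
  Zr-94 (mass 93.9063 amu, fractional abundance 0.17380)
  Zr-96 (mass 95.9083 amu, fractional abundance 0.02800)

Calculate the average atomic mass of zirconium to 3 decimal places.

The abundance-weighted mean is 0.51450 × 89.9047 + 0.11220 × 90.9056 + 0.17150 × 91.9050 + 0.17380 × 93.9063 + 0.02800 × 95.9083
= 46.25597 + 10.19961 + 15.76171 + 16.32091 + 2.68543 = 91.22363 amu

91.224 amu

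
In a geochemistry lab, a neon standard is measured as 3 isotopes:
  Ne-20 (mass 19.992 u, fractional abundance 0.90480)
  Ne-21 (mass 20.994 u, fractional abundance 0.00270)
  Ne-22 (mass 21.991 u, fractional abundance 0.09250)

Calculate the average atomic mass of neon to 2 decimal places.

20.18 u

The abundance-weighted mean is 0.90480 × 19.992 + 0.00270 × 20.994 + 0.09250 × 21.991
= 18.0888 + 0.0567 + 2.0342 = 20.1797 u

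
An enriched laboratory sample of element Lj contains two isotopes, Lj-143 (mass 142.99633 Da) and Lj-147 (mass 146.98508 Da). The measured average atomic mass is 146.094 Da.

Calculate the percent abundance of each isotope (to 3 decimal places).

Lj-143: 22.340%, Lj-147: 77.660%

Let x be the fractional abundance of Lj-143; then Lj-147 has abundance 1 − x.
142.99633·x + 146.98508·(1 − x) = 146.094
(142.99633 − 146.98508)·x = 146.094 − 146.98508
x = -0.89108 / -3.98875 = 0.22340 → 22.340% Lj-143, 77.660% Lj-147.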